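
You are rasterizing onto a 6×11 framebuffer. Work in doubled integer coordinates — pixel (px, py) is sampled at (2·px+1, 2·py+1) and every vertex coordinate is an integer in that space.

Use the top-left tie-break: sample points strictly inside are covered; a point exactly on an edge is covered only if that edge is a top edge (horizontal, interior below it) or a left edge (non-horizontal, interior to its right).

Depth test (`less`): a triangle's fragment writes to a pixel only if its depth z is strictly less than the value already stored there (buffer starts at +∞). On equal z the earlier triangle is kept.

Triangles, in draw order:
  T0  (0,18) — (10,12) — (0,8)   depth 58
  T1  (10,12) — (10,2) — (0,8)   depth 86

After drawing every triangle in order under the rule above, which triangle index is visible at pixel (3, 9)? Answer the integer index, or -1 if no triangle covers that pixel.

T0:
  2·area = 100  (B↔C swapped to make it positive)
  edge (0, 18)→(0, 8): d=(0,-10) top-left  bias=+0
  edge (0, 8)→(10, 12): d=(10,4) right/bottom  bias=-1
  edge (10, 12)→(0, 18): d=(-10,6) right/bottom  bias=-1
    (0,4)@(1, 9): e=[10,6,84] → #
    (1,4)@(3, 9): e=[30,-2,72] → ·
    (0,5)@(1, 11): e=[10,26,64] → #
    (1,5)@(3, 11): e=[30,18,52] → #
    (2,5)@(5, 11): e=[50,10,40] → #
    (3,5)@(7, 11): e=[70,2,28] → #
    (4,5)@(9, 11): e=[90,-6,16] → ·
    (0,6)@(1, 13): e=[10,46,44] → #
    (4,6)@(9, 13): e=[90,14,-4] → ·
    (0,7)@(1, 15): e=[10,66,24] → #
    (2,7)@(5, 15): e=[50,50,0] → ·  [on edge]
    (3,7)@(7, 15): e=[70,42,-12] → ·
  covered (12 px):
    · · · · · ·
    · · · · · ·
    · · · · · ·
    · · · · · ·
    # · · · · ·
    # # # # · ·
    # # # # · ·
    # # · · · ·
    # · · · · ·
    · · · · · ·
    · · · · · ·
T1:
  2·area = 100  (B↔C swapped to make it positive)
  edge (10, 12)→(0, 8): d=(-10,-4) top-left  bias=+0
  edge (0, 8)→(10, 2): d=(10,-6) top-left  bias=+0
  edge (10, 2)→(10, 12): d=(0,10) right/bottom  bias=-1
    (4,1)@(9, 3): e=[86,4,10] → #
    (5,1)@(11, 3): e=[94,16,-10] → ·
    (2,2)@(5, 5): e=[50,0,50] → #  [on edge]
    (3,2)@(7, 5): e=[58,12,30] → #
    (5,2)@(11, 5): e=[74,36,-10] → ·
    (1,3)@(3, 7): e=[22,8,70] → #
    (5,3)@(11, 7): e=[54,56,-10] → ·
    (1,4)@(3, 9): e=[2,28,70] → #
    (5,4)@(11, 9): e=[34,76,-10] → ·
    (1,5)@(3, 11): e=[-18,48,70] → ·
    (2,5)@(5, 11): e=[-10,60,50] → ·
    (3,5)@(7, 11): e=[-2,72,30] → ·
  covered (13 px):
    · · · · · ·
    · · · · # ·
    · · # # # ·
    · # # # # ·
    · # # # # ·
    · · · · # ·
    · · · · · ·
    · · · · · ·
    · · · · · ·
    · · · · · ·
    · · · · · ·

Z-buffer (winner per pixel, '.' = empty):
  . . . . . .
  . . . . 1 .
  . . 1 1 1 .
  . 1 1 1 1 .
  0 1 1 1 1 .
  0 0 0 0 1 .
  0 0 0 0 . .
  0 0 . . . .
  0 . . . . .
  . . . . . .
  . . . . . .

Final: -1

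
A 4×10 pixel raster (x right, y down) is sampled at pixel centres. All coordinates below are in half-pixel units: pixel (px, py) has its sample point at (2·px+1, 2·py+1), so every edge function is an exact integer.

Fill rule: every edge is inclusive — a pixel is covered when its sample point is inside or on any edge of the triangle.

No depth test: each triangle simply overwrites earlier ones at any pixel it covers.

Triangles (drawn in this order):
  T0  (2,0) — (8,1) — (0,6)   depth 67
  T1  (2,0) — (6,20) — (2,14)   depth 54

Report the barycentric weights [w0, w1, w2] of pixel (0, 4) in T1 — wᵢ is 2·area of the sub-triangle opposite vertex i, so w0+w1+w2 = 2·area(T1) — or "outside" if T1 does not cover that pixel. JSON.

T0:
  2·area = 38
  edge (2, 0)→(8, 1): d=(6,1) inclusive
  edge (8, 1)→(0, 6): d=(-8,5) inclusive
  edge (0, 6)→(2, 0): d=(2,-6) inclusive
    (1,0)@(3, 1): e=[5,25,8] → #
    (2,0)@(5, 1): e=[3,15,20] → #
    (3,0)@(7, 1): e=[1,5,32] → #
    (0,1)@(1, 3): e=[19,19,0] → #  [on edge]
    (2,1)@(5, 3): e=[15,-1,24] → ·
    (3,1)@(7, 3): e=[13,-11,36] → ·
    (0,2)@(1, 5): e=[31,3,4] → #
    (1,2)@(3, 5): e=[29,-7,16] → ·
    (0,3)@(1, 7): e=[43,-13,8] → ·
  covered (6 px):
    · # # #
    # # · ·
    # · · ·
    · · · ·
    · · · ·
    · · · ·
    · · · ·
    · · · ·
    · · · ·
    · · · ·
T1:
  2·area = 56
  edge (2, 0)→(6, 20): d=(4,20) inclusive
  edge (6, 20)→(2, 14): d=(-4,-6) inclusive
  edge (2, 14)→(2, 0): d=(0,-14) inclusive
    (1,2)@(3, 5): e=[0,42,14] → #  [on edge]
    (2,2)@(5, 5): e=[-40,54,42] → ·
    (1,3)@(3, 7): e=[8,34,14] → #
    (2,3)@(5, 7): e=[-32,46,42] → ·
    (1,4)@(3, 9): e=[16,26,14] → #
    (2,4)@(5, 9): e=[-24,38,42] → ·
    (1,5)@(3, 11): e=[24,18,14] → #
    (2,5)@(5, 11): e=[-16,30,42] → ·
    (1,6)@(3, 13): e=[32,10,14] → #
    (2,6)@(5, 13): e=[-8,22,42] → ·
    (1,7)@(3, 15): e=[40,2,14] → #
    (2,7)@(5, 15): e=[0,14,42] → #  [on edge]
  covered (8 px):
    · · · ·
    · · · ·
    · # · ·
    · # · ·
    · # · ·
    · # · ·
    · # · ·
    · # # ·
    · · # ·
    · · · ·

Answer: "outside"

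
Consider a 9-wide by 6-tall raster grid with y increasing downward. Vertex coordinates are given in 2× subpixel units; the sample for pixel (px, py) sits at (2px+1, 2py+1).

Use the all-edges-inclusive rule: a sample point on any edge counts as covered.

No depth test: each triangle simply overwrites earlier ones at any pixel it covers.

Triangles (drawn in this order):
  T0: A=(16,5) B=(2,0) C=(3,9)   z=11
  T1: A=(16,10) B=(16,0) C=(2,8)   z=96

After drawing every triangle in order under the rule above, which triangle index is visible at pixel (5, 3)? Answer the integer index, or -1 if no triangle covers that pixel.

T0:
  2·area = 121  (B↔C swapped to make it positive)
  edge (16, 5)→(3, 9): d=(-13,4) inclusive
  edge (3, 9)→(2, 0): d=(-1,-9) inclusive
  edge (2, 0)→(16, 5): d=(14,5) inclusive
    (1,0)@(3, 1): e=[104,8,9] → #
    (2,0)@(5, 1): e=[96,26,-1] → ·
    (1,1)@(3, 3): e=[78,6,37] → #
    (2,1)@(5, 3): e=[70,24,27] → #
    (3,1)@(7, 3): e=[62,42,17] → #
    (4,1)@(9, 3): e=[54,60,7] → #
    (5,1)@(11, 3): e=[46,78,-3] → ·
    (1,2)@(3, 5): e=[52,4,65] → #
    (5,2)@(11, 5): e=[20,76,25] → #
    (6,2)@(13, 5): e=[12,94,15] → #
    (7,2)@(15, 5): e=[4,112,5] → #
    (8,2)@(17, 5): e=[-4,130,-5] → ·
    (1,4)@(3, 9): e=[0,0,121] → #  [on edge]
  covered (17 px):
    · # · · · · · · ·
    · # # # # · · · ·
    · # # # # # # # ·
    · # # # # · · · ·
    · # · · · · · · ·
    · · · · · · · · ·
T1:
  2·area = 140  (B↔C swapped to make it positive)
  edge (16, 10)→(2, 8): d=(-14,-2) inclusive
  edge (2, 8)→(16, 0): d=(14,-8) inclusive
  edge (16, 0)→(16, 10): d=(0,10) inclusive
    (7,0)@(15, 1): e=[124,6,10] → #
    (8,0)@(17, 1): e=[128,22,-10] → ·
    (5,1)@(11, 3): e=[88,2,50] → #
    (6,1)@(13, 3): e=[92,18,30] → #
    (8,1)@(17, 3): e=[100,50,-10] → ·
    (4,2)@(9, 5): e=[56,14,70] → #
    (8,2)@(17, 5): e=[72,78,-10] → ·
    (2,3)@(5, 7): e=[20,10,110] → #
    (3,3)@(7, 7): e=[24,26,90] → #
    (8,3)@(17, 7): e=[44,106,-10] → ·
    (2,4)@(5, 9): e=[-8,38,110] → ·
    (3,4)@(7, 9): e=[-4,54,90] → ·
    (4,4)@(9, 9): e=[0,70,70] → #  [on edge]
  covered (18 px):
    · · · · · · · # ·
    · · · · · # # # ·
    · · · · # # # # ·
    · · # # # # # # ·
    · · · · # # # # ·
    · · · · · · · · ·

Z-buffer (winner per pixel, '.' = empty):
  . 0 . . . . . 1 .
  . 0 0 0 0 1 1 1 .
  . 0 0 0 1 1 1 1 .
  . 0 1 1 1 1 1 1 .
  . 0 . . 1 1 1 1 .
  . . . . . . . . .

Answer: 1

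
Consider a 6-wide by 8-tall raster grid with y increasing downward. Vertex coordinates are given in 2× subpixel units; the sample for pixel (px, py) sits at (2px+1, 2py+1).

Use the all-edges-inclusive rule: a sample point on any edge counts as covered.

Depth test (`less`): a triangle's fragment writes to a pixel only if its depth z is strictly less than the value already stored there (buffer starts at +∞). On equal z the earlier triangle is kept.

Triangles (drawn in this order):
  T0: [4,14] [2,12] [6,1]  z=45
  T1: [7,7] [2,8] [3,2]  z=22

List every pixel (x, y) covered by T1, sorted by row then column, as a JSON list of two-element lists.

T0:
  2·area = 30
  edge (4, 14)→(2, 12): d=(-2,-2) inclusive
  edge (2, 12)→(6, 1): d=(4,-11) inclusive
  edge (6, 1)→(4, 14): d=(-2,13) inclusive
    (2,2)@(5, 5): e=[20,5,5] → X
    (3,2)@(7, 5): e=[24,27,-21] → .
    (2,3)@(5, 7): e=[16,13,1] → X
    (3,3)@(7, 7): e=[20,35,-25] → .
    (2,4)@(5, 9): e=[12,21,-3] → .
    (0,5)@(1, 11): e=[0,-15,45] → .  [on edge]
    (1,5)@(3, 11): e=[4,7,19] → X
    (2,5)@(5, 11): e=[8,29,-7] → .
    (1,6)@(3, 13): e=[0,15,15] → X  [on edge]
    (2,6)@(5, 13): e=[4,37,-11] → .
    (1,7)@(3, 15): e=[-4,23,11] → .
    (2,7)@(5, 15): e=[0,45,-15] → .  [on edge]
  covered (4 px):
    . . . . . .
    . . . . . .
    . . X . . .
    . . X . . .
    . . . . . .
    . X . . . .
    . X . . . .
    . . . . . .
T1:
  2·area = 29
  edge (7, 7)→(2, 8): d=(-5,1) inclusive
  edge (2, 8)→(3, 2): d=(1,-6) inclusive
  edge (3, 2)→(7, 7): d=(4,5) inclusive
    (1,1)@(3, 3): e=[24,1,4] → X
    (2,1)@(5, 3): e=[22,13,-6] → .
    (1,2)@(3, 5): e=[14,3,12] → X
    (2,2)@(5, 5): e=[12,15,2] → X
    (3,2)@(7, 5): e=[10,27,-8] → .
    (1,3)@(3, 7): e=[4,5,20] → X
    (3,3)@(7, 7): e=[0,29,0] → X  [on edge]
    (4,3)@(9, 7): e=[-2,41,-10] → .
    (1,4)@(3, 9): e=[-6,7,28] → .
    (2,4)@(5, 9): e=[-8,19,18] → .
    (3,4)@(7, 9): e=[-10,31,8] → .
  covered (6 px):
    . . . . . .
    . X . . . .
    . X X . . .
    . X X X . .
    . . . . . .
    . . . . . .
    . . . . . .
    . . . . . .

Result: [[1,1],[1,2],[2,2],[1,3],[2,3],[3,3]]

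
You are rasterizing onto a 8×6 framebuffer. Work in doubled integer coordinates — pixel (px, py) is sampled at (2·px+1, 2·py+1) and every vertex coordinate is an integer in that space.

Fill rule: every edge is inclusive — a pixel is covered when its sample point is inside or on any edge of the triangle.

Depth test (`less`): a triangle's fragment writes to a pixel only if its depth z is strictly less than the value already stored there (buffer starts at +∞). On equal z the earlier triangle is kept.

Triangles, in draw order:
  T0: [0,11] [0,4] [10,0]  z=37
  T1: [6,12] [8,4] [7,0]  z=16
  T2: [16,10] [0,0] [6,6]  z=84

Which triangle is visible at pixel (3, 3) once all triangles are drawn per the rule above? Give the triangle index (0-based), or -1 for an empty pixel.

T0:
  2·area = 70
  edge (0, 11)→(0, 4): d=(0,-7) inclusive
  edge (0, 4)→(10, 0): d=(10,-4) inclusive
  edge (10, 0)→(0, 11): d=(-10,11) inclusive
    (4,0)@(9, 1): e=[63,6,1] → #
    (5,0)@(11, 1): e=[77,14,-21] → ·
    (1,1)@(3, 3): e=[21,2,47] → #
    (2,1)@(5, 3): e=[35,10,25] → #
    (3,1)@(7, 3): e=[49,18,3] → #
    (4,1)@(9, 3): e=[63,26,-19] → ·
    (0,2)@(1, 5): e=[7,14,49] → #
    (3,2)@(7, 5): e=[49,38,-17] → ·
    (0,3)@(1, 7): e=[7,34,29] → #
    (2,3)@(5, 7): e=[35,50,-15] → ·
    (0,4)@(1, 9): e=[7,54,9] → #
    (1,4)@(3, 9): e=[21,62,-13] → ·
  covered (10 px):
    · · · · # · · ·
    · # # # · · · ·
    # # # · · · · ·
    # # · · · · · ·
    # · · · · · · ·
    · · · · · · · ·
T1:
  2·area = 16  (B↔C swapped to make it positive)
  edge (6, 12)→(7, 0): d=(1,-12) inclusive
  edge (7, 0)→(8, 4): d=(1,4) inclusive
  edge (8, 4)→(6, 12): d=(-2,8) inclusive
    (3,0)@(7, 1): e=[1,1,14] → #
    (4,0)@(9, 1): e=[25,-7,-2] → ·
    (3,1)@(7, 3): e=[3,3,10] → #
    (4,1)@(9, 3): e=[27,-5,-6] → ·
    (3,2)@(7, 5): e=[5,5,6] → #
    (4,2)@(9, 5): e=[29,-3,-10] → ·
    (3,3)@(7, 7): e=[7,7,2] → #
    (4,3)@(9, 7): e=[31,-1,-14] → ·
    (3,4)@(7, 9): e=[9,9,-2] → ·
  covered (4 px):
    · · · # · · · ·
    · · · # · · · ·
    · · · # · · · ·
    · · · # · · · ·
    · · · · · · · ·
    · · · · · · · ·
T2:
  2·area = 36  (B↔C swapped to make it positive)
  edge (16, 10)→(6, 6): d=(-10,-4) inclusive
  edge (6, 6)→(0, 0): d=(-6,-6) inclusive
  edge (0, 0)→(16, 10): d=(16,10) inclusive
    (0,0)@(1, 1): e=[30,0,6] → #  [on edge]
    (1,0)@(3, 1): e=[38,12,-14] → ·
    (0,1)@(1, 3): e=[10,-12,38] → ·
    (1,1)@(3, 3): e=[18,0,18] → #  [on edge]
    (2,1)@(5, 3): e=[26,12,-2] → ·
    (1,2)@(3, 5): e=[-2,-12,50] → ·
    (2,2)@(5, 5): e=[6,0,30] → #  [on edge]
    (3,2)@(7, 5): e=[14,12,10] → #
    (4,2)@(9, 5): e=[22,24,-10] → ·
    (2,3)@(5, 7): e=[-14,-12,62] → ·
    (3,3)@(7, 7): e=[-6,0,42] → ·  [on edge]
    (4,3)@(9, 7): e=[2,12,22] → #
    (4,4)@(9, 9): e=[-18,0,54] → ·  [on edge]
    (5,5)@(11, 11): e=[-30,0,66] → ·  [on edge]
  covered (6 px):
    # · · · · · · ·
    · # · · · · · ·
    · · # # · · · ·
    · · · · # # · ·
    · · · · · · · ·
    · · · · · · · ·

Z-buffer (winner per pixel, '.' = empty):
  2 . . 1 0 . . .
  . 0 0 1 . . . .
  0 0 0 1 . . . .
  0 0 . 1 2 2 . .
  0 . . . . . . .
  . . . . . . . .

Final: 1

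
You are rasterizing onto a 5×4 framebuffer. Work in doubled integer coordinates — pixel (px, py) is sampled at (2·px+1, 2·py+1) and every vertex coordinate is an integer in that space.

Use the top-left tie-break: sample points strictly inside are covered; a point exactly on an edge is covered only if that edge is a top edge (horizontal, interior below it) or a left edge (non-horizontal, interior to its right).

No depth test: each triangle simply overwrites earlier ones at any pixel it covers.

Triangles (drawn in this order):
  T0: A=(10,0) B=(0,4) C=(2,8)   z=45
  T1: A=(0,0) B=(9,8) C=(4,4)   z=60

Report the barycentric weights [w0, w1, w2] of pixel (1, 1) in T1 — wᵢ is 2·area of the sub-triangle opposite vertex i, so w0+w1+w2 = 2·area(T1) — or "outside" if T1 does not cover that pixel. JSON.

T0:
  2·area = 48  (B↔C swapped to make it positive)
  edge (10, 0)→(2, 8): d=(-8,8) right/bottom  bias=-1
  edge (2, 8)→(0, 4): d=(-2,-4) top-left  bias=+0
  edge (0, 4)→(10, 0): d=(10,-4) top-left  bias=+0
    (4,0)@(9, 1): e=[0,42,6] → ·  [on edge]
    (1,1)@(3, 3): e=[32,14,2] → █
    (2,1)@(5, 3): e=[16,22,10] → █
    (3,1)@(7, 3): e=[0,30,18] → ·  [on edge]
    (0,2)@(1, 5): e=[32,2,14] → █
    (2,2)@(5, 5): e=[0,18,30] → ·  [on edge]
    (0,3)@(1, 7): e=[16,-2,34] → ·
    (1,3)@(3, 7): e=[0,6,42] → ·  [on edge]
  covered (4 px):
    · · · · ·
    · █ █ · ·
    █ █ · · ·
    · · · · ·
T1:
  2·area = 4
  edge (0, 0)→(9, 8): d=(9,8) right/bottom  bias=-1
  edge (9, 8)→(4, 4): d=(-5,-4) top-left  bias=+0
  edge (4, 4)→(0, 0): d=(-4,-4) top-left  bias=+0
    (0,0)@(1, 1): e=[1,3,0] → █  [on edge]
    (1,0)@(3, 1): e=[-15,11,8] → ·
    (0,1)@(1, 3): e=[19,-7,-8] → ·
    (1,1)@(3, 3): e=[3,1,0] → █  [on edge]
    (2,1)@(5, 3): e=[-13,9,8] → ·
    (1,2)@(3, 5): e=[21,-9,-8] → ·
    (2,2)@(5, 5): e=[5,-1,0] → ·  [on edge]
    (3,3)@(7, 7): e=[7,-3,0] → ·  [on edge]
  covered (2 px):
    █ · · · ·
    · █ · · ·
    · · · · ·
    · · · · ·

Answer: [1,0,3]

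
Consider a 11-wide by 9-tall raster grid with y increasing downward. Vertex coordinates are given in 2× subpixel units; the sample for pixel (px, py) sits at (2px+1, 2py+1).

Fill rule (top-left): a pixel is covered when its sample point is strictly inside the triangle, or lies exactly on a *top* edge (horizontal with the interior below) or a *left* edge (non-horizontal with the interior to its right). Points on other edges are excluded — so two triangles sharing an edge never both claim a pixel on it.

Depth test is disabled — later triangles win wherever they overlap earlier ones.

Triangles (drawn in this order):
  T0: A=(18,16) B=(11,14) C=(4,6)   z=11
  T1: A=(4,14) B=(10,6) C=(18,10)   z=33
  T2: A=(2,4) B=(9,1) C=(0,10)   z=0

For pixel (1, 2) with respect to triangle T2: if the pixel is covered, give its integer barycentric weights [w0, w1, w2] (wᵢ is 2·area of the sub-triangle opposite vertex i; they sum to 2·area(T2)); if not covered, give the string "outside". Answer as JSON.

T0:
  2·area = 42
  edge (18, 16)→(11, 14): d=(-7,-2) top-left  bias=+0
  edge (11, 14)→(4, 6): d=(-7,-8) top-left  bias=+0
  edge (4, 6)→(18, 16): d=(14,10) right/bottom  bias=-1
    (2,3)@(5, 7): e=[37,1,4] → █
    (3,3)@(7, 7): e=[41,17,-16] → ·
    (2,4)@(5, 9): e=[23,-13,32] → ·
    (3,4)@(7, 9): e=[27,3,12] → █
    (4,4)@(9, 9): e=[31,19,-8] → ·
    (3,5)@(7, 11): e=[13,-11,40] → ·
    (4,5)@(9, 11): e=[17,5,20] → █
    (5,5)@(11, 11): e=[21,21,0] → ·  [on edge]
    (4,6)@(9, 13): e=[3,-9,48] → ·
    (5,6)@(11, 13): e=[7,7,28] → █
    (6,6)@(13, 13): e=[11,23,8] → █
    (7,6)@(15, 13): e=[15,39,-12] → ·
  covered (6 px):
    · · · · · · · · · · ·
    · · · · · · · · · · ·
    · · · · · · · · · · ·
    · · █ · · · · · · · ·
    · · · █ · · · · · · ·
    · · · · █ · · · · · ·
    · · · · · █ █ · · · ·
    · · · · · · · █ · · ·
    · · · · · · · · · · ·
T1:
  2·area = 88
  edge (4, 14)→(10, 6): d=(6,-8) top-left  bias=+0
  edge (10, 6)→(18, 10): d=(8,4) right/bottom  bias=-1
  edge (18, 10)→(4, 14): d=(-14,4) right/bottom  bias=-1
    (5,3)@(11, 7): e=[14,4,70] → █
    (6,3)@(13, 7): e=[30,-4,62] → ·
    (4,4)@(9, 9): e=[10,28,50] → █
    (6,4)@(13, 9): e=[42,12,34] → █
    (7,4)@(15, 9): e=[58,4,26] → █
    (8,4)@(17, 9): e=[74,-4,18] → ·
    (3,5)@(7, 11): e=[6,52,30] → █
    (7,5)@(15, 11): e=[70,20,-2] → ·
    (2,6)@(5, 13): e=[2,76,10] → █
    (4,6)@(9, 13): e=[34,60,-6] → ·
    (5,6)@(11, 13): e=[50,52,-14] → ·
    (6,6)@(13, 13): e=[66,44,-22] → ·
  covered (11 px):
    · · · · · · · · · · ·
    · · · · · · · · · · ·
    · · · · · · · · · · ·
    · · · · · █ · · · · ·
    · · · · █ █ █ █ · · ·
    · · · █ █ █ █ · · · ·
    · · █ █ · · · · · · ·
    · · · · · · · · · · ·
    · · · · · · · · · · ·
T2:
  2·area = 36
  edge (2, 4)→(9, 1): d=(7,-3) top-left  bias=+0
  edge (9, 1)→(0, 10): d=(-9,9) right/bottom  bias=-1
  edge (0, 10)→(2, 4): d=(2,-6) top-left  bias=+0
    (1,0)@(3, 1): e=[-18,54,0] → ·  [on edge]
    (4,0)@(9, 1): e=[0,0,36] → ·  [on edge]
    (2,1)@(5, 3): e=[2,18,16] → █
    (3,1)@(7, 3): e=[8,0,28] → ·  [on edge]
    (1,2)@(3, 5): e=[10,18,8] → █
    (2,2)@(5, 5): e=[16,0,20] → ·  [on edge]
    (0,3)@(1, 7): e=[18,18,0] → █  [on edge]
    (1,3)@(3, 7): e=[24,0,12] → ·  [on edge]
    (0,4)@(1, 9): e=[32,0,4] → ·  [on edge]
  covered (3 px):
    · · · · · · · · · · ·
    · · █ · · · · · · · ·
    · █ · · · · · · · · ·
    █ · · · · · · · · · ·
    · · · · · · · · · · ·
    · · · · · · · · · · ·
    · · · · · · · · · · ·
    · · · · · · · · · · ·
    · · · · · · · · · · ·

Result: [18,8,10]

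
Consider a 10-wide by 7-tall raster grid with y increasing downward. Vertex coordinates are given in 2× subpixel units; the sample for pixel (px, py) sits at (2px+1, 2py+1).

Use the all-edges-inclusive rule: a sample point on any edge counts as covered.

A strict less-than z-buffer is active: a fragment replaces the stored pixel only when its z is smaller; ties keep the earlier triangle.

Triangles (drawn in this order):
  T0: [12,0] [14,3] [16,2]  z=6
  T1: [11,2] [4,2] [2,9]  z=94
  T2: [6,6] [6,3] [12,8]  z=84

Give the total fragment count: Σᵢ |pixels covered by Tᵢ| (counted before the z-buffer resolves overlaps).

T0:
  2·area = 8  (B↔C swapped to make it positive)
  edge (12, 0)→(16, 2): d=(4,2) inclusive
  edge (16, 2)→(14, 3): d=(-2,1) inclusive
  edge (14, 3)→(12, 0): d=(-2,-3) inclusive
    (6,0)@(13, 1): e=[2,5,1] → █
    (7,0)@(15, 1): e=[-2,3,7] → ·
    (6,1)@(13, 3): e=[10,1,-3] → ·
  covered (1 px):
    · · · · · · █ · · ·
    · · · · · · · · · ·
    · · · · · · · · · ·
    · · · · · · · · · ·
    · · · · · · · · · ·
    · · · · · · · · · ·
    · · · · · · · · · ·
T1:
  2·area = 49  (B↔C swapped to make it positive)
  edge (11, 2)→(2, 9): d=(-9,7) inclusive
  edge (2, 9)→(4, 2): d=(2,-7) inclusive
  edge (4, 2)→(11, 2): d=(7,0) inclusive
    (2,1)@(5, 3): e=[33,9,7] → █
    (3,1)@(7, 3): e=[19,23,7] → █
    (4,1)@(9, 3): e=[5,37,7] → █
    (5,1)@(11, 3): e=[-9,51,7] → ·
    (2,2)@(5, 5): e=[15,13,21] → █
    (4,2)@(9, 5): e=[-13,41,21] → ·
    (1,3)@(3, 7): e=[11,3,35] → █
    (2,3)@(5, 7): e=[-3,17,35] → ·
    (3,3)@(7, 7): e=[-17,31,35] → ·
    (1,4)@(3, 9): e=[-7,7,49] → ·
  covered (6 px):
    · · · · · · · · · ·
    · · █ █ █ · · · · ·
    · · █ █ · · · · · ·
    · █ · · · · · · · ·
    · · · · · · · · · ·
    · · · · · · · · · ·
    · · · · · · · · · ·
T2:
  2·area = 18
  edge (6, 6)→(6, 3): d=(0,-3) inclusive
  edge (6, 3)→(12, 8): d=(6,5) inclusive
  edge (12, 8)→(6, 6): d=(-6,-2) inclusive
    (1,2)@(3, 5): e=[-9,27,0] → ·  [on edge]
    (3,2)@(7, 5): e=[3,7,8] → █
    (4,2)@(9, 5): e=[9,-3,12] → ·
    (3,3)@(7, 7): e=[3,19,-4] → ·
    (4,3)@(9, 7): e=[9,9,0] → █  [on edge]
    (5,3)@(11, 7): e=[15,-1,4] → ·
    (4,4)@(9, 9): e=[9,21,-12] → ·
    (7,4)@(15, 9): e=[27,-9,0] → ·  [on edge]
  covered (2 px):
    · · · · · · · · · ·
    · · · · · · · · · ·
    · · · █ · · · · · ·
    · · · · █ · · · · ·
    · · · · · · · · · ·
    · · · · · · · · · ·
    · · · · · · · · · ·

Final: 9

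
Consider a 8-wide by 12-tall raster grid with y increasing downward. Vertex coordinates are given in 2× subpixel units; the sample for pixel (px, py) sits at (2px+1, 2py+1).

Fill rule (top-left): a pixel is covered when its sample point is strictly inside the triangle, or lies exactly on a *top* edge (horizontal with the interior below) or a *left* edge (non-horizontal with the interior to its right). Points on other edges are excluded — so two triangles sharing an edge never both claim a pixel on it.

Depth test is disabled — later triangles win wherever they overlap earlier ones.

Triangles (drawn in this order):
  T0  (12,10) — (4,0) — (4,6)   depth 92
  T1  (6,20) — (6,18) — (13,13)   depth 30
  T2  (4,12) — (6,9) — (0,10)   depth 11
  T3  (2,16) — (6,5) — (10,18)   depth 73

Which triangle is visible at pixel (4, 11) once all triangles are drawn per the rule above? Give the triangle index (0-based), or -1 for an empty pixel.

T0:
  2·area = 48  (B↔C swapped to make it positive)
  edge (12, 10)→(4, 6): d=(-8,-4) top-left  bias=+0
  edge (4, 6)→(4, 0): d=(0,-6) top-left  bias=+0
  edge (4, 0)→(12, 10): d=(8,10) right/bottom  bias=-1
    (2,1)@(5, 3): e=[28,6,14] → X
    (3,1)@(7, 3): e=[36,18,-6] → .
    (2,2)@(5, 5): e=[12,6,30] → X
    (3,2)@(7, 5): e=[20,18,10] → X
    (4,2)@(9, 5): e=[28,30,-10] → .
    (2,3)@(5, 7): e=[-4,6,46] → .
    (3,3)@(7, 7): e=[4,18,26] → X
    (4,3)@(9, 7): e=[12,30,6] → X
    (5,3)@(11, 7): e=[20,42,-14] → .
    (3,4)@(7, 9): e=[-12,18,42] → .
    (4,4)@(9, 9): e=[-4,30,22] → .
    (5,4)@(11, 9): e=[4,42,2] → X
  covered (6 px):
    . . . . . . . .
    . . X . . . . .
    . . X X . . . .
    . . . X X . . .
    . . . . . X . .
    . . . . . . . .
    . . . . . . . .
    . . . . . . . .
    . . . . . . . .
    . . . . . . . .
    . . . . . . . .
    . . . . . . . .
T1:
  2·area = 14
  edge (6, 20)→(6, 18): d=(0,-2) top-left  bias=+0
  edge (6, 18)→(13, 13): d=(7,-5) top-left  bias=+0
  edge (13, 13)→(6, 20): d=(-7,7) right/bottom  bias=-1
    (7,5)@(15, 11): e=[18,-4,0] → .  [on edge]
    (6,6)@(13, 13): e=[14,0,0] → .  [on edge]
    (5,7)@(11, 15): e=[10,4,0] → .  [on edge]
    (4,8)@(9, 17): e=[6,8,0] → .  [on edge]
    (3,9)@(7, 19): e=[2,12,0] → .  [on edge]
    (2,10)@(5, 21): e=[-2,16,0] → .  [on edge]
    (1,11)@(3, 23): e=[-6,20,0] → .  [on edge]
  covered (0 px):
    . . . . . . . .
    . . . . . . . .
    . . . . . . . .
    . . . . . . . .
    . . . . . . . .
    . . . . . . . .
    . . . . . . . .
    . . . . . . . .
    . . . . . . . .
    . . . . . . . .
    . . . . . . . .
    . . . . . . . .
T2:
  2·area = 16  (B↔C swapped to make it positive)
  edge (4, 12)→(0, 10): d=(-4,-2) top-left  bias=+0
  edge (0, 10)→(6, 9): d=(6,-1) top-left  bias=+0
  edge (6, 9)→(4, 12): d=(-2,3) right/bottom  bias=-1
    (1,5)@(3, 11): e=[2,9,5] → X
    (2,5)@(5, 11): e=[6,11,-1] → .
    (1,6)@(3, 13): e=[-6,21,1] → .
  covered (1 px):
    . . . . . . . .
    . . . . . . . .
    . . . . . . . .
    . . . . . . . .
    . . . . . . . .
    . X . . . . . .
    . . . . . . . .
    . . . . . . . .
    . . . . . . . .
    . . . . . . . .
    . . . . . . . .
    . . . . . . . .
T3:
  2·area = 96
  edge (2, 16)→(6, 5): d=(4,-11) top-left  bias=+0
  edge (6, 5)→(10, 18): d=(4,13) right/bottom  bias=-1
  edge (10, 18)→(2, 16): d=(-8,-2) top-left  bias=+0
    (2,4)@(5, 9): e=[5,29,62] → X
    (3,4)@(7, 9): e=[27,3,66] → X
    (4,4)@(9, 9): e=[49,-23,70] → .
    (2,5)@(5, 11): e=[13,37,46] → X
    (4,5)@(9, 11): e=[57,-15,54] → .
    (2,6)@(5, 13): e=[21,45,30] → X
    (4,6)@(9, 13): e=[65,-7,38] → .
    (1,7)@(3, 15): e=[7,79,10] → X
    (4,7)@(9, 15): e=[73,1,22] → X
    (5,7)@(11, 15): e=[95,-25,26] → .
    (1,8)@(3, 17): e=[15,87,-6] → .
    (2,8)@(5, 17): e=[37,61,-2] → .
  covered (12 px):
    . . . . . . . .
    . . . . . . . .
    . . . . . . . .
    . . . . . . . .
    . . X X . . . .
    . . X X . . . .
    . . X X . . . .
    . X X X X . . .
    . . . X X . . .
    . . . . . . . .
    . . . . . . . .
    . . . . . . . .

Z-buffer (winner per pixel, '.' = empty):
  . . . . . . . .
  . . 0 . . . . .
  . . 0 0 . . . .
  . . . 0 0 . . .
  . . 3 3 . 0 . .
  . 2 3 3 . . . .
  . . 3 3 . . . .
  . 3 3 3 3 . . .
  . . . 3 3 . . .
  . . . . . . . .
  . . . . . . . .
  . . . . . . . .

Answer: -1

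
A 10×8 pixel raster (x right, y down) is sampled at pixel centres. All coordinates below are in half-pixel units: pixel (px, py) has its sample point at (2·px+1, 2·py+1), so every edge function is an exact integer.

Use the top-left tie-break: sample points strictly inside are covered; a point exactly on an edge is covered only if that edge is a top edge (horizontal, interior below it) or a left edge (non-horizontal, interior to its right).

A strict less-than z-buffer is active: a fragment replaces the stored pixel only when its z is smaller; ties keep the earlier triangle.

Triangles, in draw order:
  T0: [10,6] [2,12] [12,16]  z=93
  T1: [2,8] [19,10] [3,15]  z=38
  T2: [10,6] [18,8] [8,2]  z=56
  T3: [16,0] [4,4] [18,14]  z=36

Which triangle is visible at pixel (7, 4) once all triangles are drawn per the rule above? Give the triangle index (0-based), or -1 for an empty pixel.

T0:
  2·area = 92  (B↔C swapped to make it positive)
  edge (10, 6)→(12, 16): d=(2,10) right/bottom  bias=-1
  edge (12, 16)→(2, 12): d=(-10,-4) top-left  bias=+0
  edge (2, 12)→(10, 6): d=(8,-6) top-left  bias=+0
    (4,0)@(9, 1): e=[0,138,-46] → ·  [on edge]
    (4,3)@(9, 7): e=[12,78,2] → #
    (5,3)@(11, 7): e=[-8,86,14] → ·
    (3,4)@(7, 9): e=[36,50,6] → #
    (5,4)@(11, 9): e=[-4,66,30] → ·
    (2,5)@(5, 11): e=[60,22,10] → #
    (5,5)@(11, 11): e=[0,46,46] → ·  [on edge]
    (2,6)@(5, 13): e=[64,2,26] → #
    (5,6)@(11, 13): e=[4,26,62] → #
    (6,6)@(13, 13): e=[-16,34,74] → ·
    (2,7)@(5, 15): e=[68,-18,42] → ·
    (3,7)@(7, 15): e=[48,-10,54] → ·
  covered (11 px):
    · · · · · · · · · ·
    · · · · · · · · · ·
    · · · · · · · · · ·
    · · · · # · · · · ·
    · · · # # · · · · ·
    · · # # # · · · · ·
    · · # # # # · · · ·
    · · · · · # · · · ·
T1:
  2·area = 117
  edge (2, 8)→(19, 10): d=(17,2) right/bottom  bias=-1
  edge (19, 10)→(3, 15): d=(-16,5) right/bottom  bias=-1
  edge (3, 15)→(2, 8): d=(-1,-7) top-left  bias=+0
    (0,0)@(1, 1): e=[-117,234,0] → ·  [on edge]
    (1,4)@(3, 9): e=[15,96,6] → #
    (2,4)@(5, 9): e=[11,86,20] → #
    (3,4)@(7, 9): e=[7,76,34] → #
    (4,4)@(9, 9): e=[3,66,48] → #
    (5,4)@(11, 9): e=[-1,56,62] → ·
    (1,5)@(3, 11): e=[49,64,4] → #
    (5,5)@(11, 11): e=[33,24,60] → #
    (6,5)@(13, 11): e=[29,14,74] → #
    (7,5)@(15, 11): e=[25,4,88] → #
    (8,5)@(17, 11): e=[21,-6,102] → ·
    (1,6)@(3, 13): e=[83,32,2] → #
    (1,7)@(3, 15): e=[117,0,0] → ·  [on edge]
  covered (15 px):
    · · · · · · · · · ·
    · · · · · · · · · ·
    · · · · · · · · · ·
    · · · · · · · · · ·
    · # # # # · · · · ·
    · # # # # # # # · ·
    · # # # # · · · · ·
    · · · · · · · · · ·
T2:
  2·area = 28  (B↔C swapped to make it positive)
  edge (10, 6)→(8, 2): d=(-2,-4) top-left  bias=+0
  edge (8, 2)→(18, 8): d=(10,6) right/bottom  bias=-1
  edge (18, 8)→(10, 6): d=(-8,-2) top-left  bias=+0
    (4,1)@(9, 3): e=[2,4,22] → #
    (5,1)@(11, 3): e=[10,-8,26] → ·
    (4,2)@(9, 5): e=[-2,24,6] → ·
    (5,2)@(11, 5): e=[6,12,10] → #
    (6,2)@(13, 5): e=[14,0,14] → ·  [on edge]
    (5,3)@(11, 7): e=[2,32,-6] → ·
    (7,3)@(15, 7): e=[18,8,2] → #
    (8,3)@(17, 7): e=[26,-4,6] → ·
    (7,4)@(15, 9): e=[14,28,-14] → ·
  covered (3 px):
    · · · · · · · · · ·
    · · · · # · · · · ·
    · · · · · # · · · ·
    · · · · · · · # · ·
    · · · · · · · · · ·
    · · · · · · · · · ·
    · · · · · · · · · ·
    · · · · · · · · · ·
T3:
  2·area = 176  (B↔C swapped to make it positive)
  edge (16, 0)→(18, 14): d=(2,14) right/bottom  bias=-1
  edge (18, 14)→(4, 4): d=(-14,-10) top-left  bias=+0
  edge (4, 4)→(16, 0): d=(12,-4) top-left  bias=+0
    (6,0)@(13, 1): e=[44,132,0] → #  [on edge]
    (7,0)@(15, 1): e=[16,152,8] → #
    (8,0)@(17, 1): e=[-12,172,16] → ·
    (3,1)@(7, 3): e=[132,44,0] → #  [on edge]
    (4,1)@(9, 3): e=[104,64,8] → #
    (5,1)@(11, 3): e=[76,84,16] → #
    (8,1)@(17, 3): e=[-8,144,40] → ·
    (0,2)@(1, 5): e=[220,-44,0] → ·  [on edge]
    (3,2)@(7, 5): e=[136,16,24] → #
    (8,2)@(17, 5): e=[-4,116,64] → ·
    (3,3)@(7, 7): e=[140,-12,48] → ·
    (4,3)@(9, 7): e=[112,8,56] → #
    (8,3)@(17, 7): e=[0,88,88] → ·  [on edge]
    (5,4)@(11, 9): e=[88,0,88] → #  [on edge]
  covered (23 px):
    · · · · · · # # · ·
    · · · # # # # # · ·
    · · · # # # # # · ·
    · · · · # # # # · ·
    · · · · · # # # # ·
    · · · · · · · # # ·
    · · · · · · · · # ·
    · · · · · · · · · ·

Z-buffer (winner per pixel, '.' = empty):
  . . . . . . 3 3 . .
  . . . 3 3 3 3 3 . .
  . . . 3 3 3 3 3 . .
  . . . . 3 3 3 3 . .
  . 1 1 1 1 3 3 3 3 .
  . 1 1 1 1 1 1 3 3 .
  . 1 1 1 1 0 . . 3 .
  . . . . . 0 . . . .

Result: 3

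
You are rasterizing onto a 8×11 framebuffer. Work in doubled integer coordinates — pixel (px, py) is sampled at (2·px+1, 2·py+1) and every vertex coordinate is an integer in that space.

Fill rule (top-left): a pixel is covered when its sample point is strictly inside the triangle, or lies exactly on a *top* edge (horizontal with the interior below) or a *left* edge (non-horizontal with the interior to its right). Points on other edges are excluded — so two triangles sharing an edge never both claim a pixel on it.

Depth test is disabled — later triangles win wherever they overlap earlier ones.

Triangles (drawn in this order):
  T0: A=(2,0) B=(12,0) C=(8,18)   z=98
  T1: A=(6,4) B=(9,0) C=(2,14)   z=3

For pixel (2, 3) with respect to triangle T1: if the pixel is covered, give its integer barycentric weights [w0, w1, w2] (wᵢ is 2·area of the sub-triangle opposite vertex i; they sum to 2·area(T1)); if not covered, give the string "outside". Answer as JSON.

T0:
  2·area = 180
  edge (2, 0)→(12, 0): d=(10,0) top-left  bias=+0
  edge (12, 0)→(8, 18): d=(-4,18) right/bottom  bias=-1
  edge (8, 18)→(2, 0): d=(-6,-18) top-left  bias=+0
    (1,0)@(3, 1): e=[10,158,12] → #
    (2,0)@(5, 1): e=[10,122,48] → #
    (3,0)@(7, 1): e=[10,86,84] → #
    (4,0)@(9, 1): e=[10,50,120] → #
    (5,0)@(11, 1): e=[10,14,156] → #
    (6,0)@(13, 1): e=[10,-22,192] → ·
    (1,1)@(3, 3): e=[30,150,0] → #  [on edge]
    (6,1)@(13, 3): e=[30,-30,180] → ·
    (1,2)@(3, 5): e=[50,142,-12] → ·
    (2,2)@(5, 5): e=[50,106,24] → #
    (5,2)@(11, 5): e=[50,-2,132] → ·
    (2,3)@(5, 7): e=[70,98,12] → #
    (2,4)@(5, 9): e=[90,90,0] → #  [on edge]
    (3,7)@(7, 15): e=[150,30,0] → #  [on edge]
    (4,10)@(9, 21): e=[210,-30,0] → ·  [on edge]
  covered (24 px):
    · # # # # # · ·
    · # # # # # · ·
    · · # # # · · ·
    · · # # # · · ·
    · · # # # · · ·
    · · · # # · · ·
    · · · # # · · ·
    · · · # · · · ·
    · · · · · · · ·
    · · · · · · · ·
    · · · · · · · ·
T1:
  2·area = 14
  edge (6, 4)→(9, 0): d=(3,-4) top-left  bias=+0
  edge (9, 0)→(2, 14): d=(-7,14) right/bottom  bias=-1
  edge (2, 14)→(6, 4): d=(4,-10) top-left  bias=+0
    (3,1)@(7, 3): e=[1,7,6] → #
    (4,1)@(9, 3): e=[9,-21,26] → ·
    (3,2)@(7, 5): e=[7,-7,14] → ·
    (2,3)@(5, 7): e=[5,7,2] → #
    (3,3)@(7, 7): e=[13,-21,22] → ·
    (2,4)@(5, 9): e=[11,-7,10] → ·
  covered (2 px):
    · · · · · · · ·
    · · · # · · · ·
    · · · · · · · ·
    · · # · · · · ·
    · · · · · · · ·
    · · · · · · · ·
    · · · · · · · ·
    · · · · · · · ·
    · · · · · · · ·
    · · · · · · · ·
    · · · · · · · ·

Result: [7,2,5]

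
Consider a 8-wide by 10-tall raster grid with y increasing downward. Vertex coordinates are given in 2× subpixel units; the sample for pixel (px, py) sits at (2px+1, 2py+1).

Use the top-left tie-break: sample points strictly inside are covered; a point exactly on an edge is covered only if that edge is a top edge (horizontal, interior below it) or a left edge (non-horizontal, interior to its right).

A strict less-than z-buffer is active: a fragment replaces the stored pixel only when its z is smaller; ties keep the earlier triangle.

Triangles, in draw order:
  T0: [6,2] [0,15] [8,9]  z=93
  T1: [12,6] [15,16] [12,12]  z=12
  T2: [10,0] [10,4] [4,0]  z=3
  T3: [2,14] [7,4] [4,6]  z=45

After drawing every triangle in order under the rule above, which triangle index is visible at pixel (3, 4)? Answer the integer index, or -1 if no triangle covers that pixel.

T0:
  2·area = 68  (B↔C swapped to make it positive)
  edge (6, 2)→(8, 9): d=(2,7) right/bottom  bias=-1
  edge (8, 9)→(0, 15): d=(-8,6) right/bottom  bias=-1
  edge (0, 15)→(6, 2): d=(6,-13) top-left  bias=+0
    (2,2)@(5, 5): e=[13,50,5] → █
    (3,2)@(7, 5): e=[-1,38,31] → ·
    (2,3)@(5, 7): e=[17,34,17] → █
    (3,3)@(7, 7): e=[3,22,43] → █
    (4,3)@(9, 7): e=[-11,10,69] → ·
    (1,4)@(3, 9): e=[35,30,3] → █
    (4,4)@(9, 9): e=[-7,-6,81] → ·
    (1,5)@(3, 11): e=[39,14,15] → █
    (3,5)@(7, 11): e=[11,-10,67] → ·
    (0,6)@(1, 13): e=[57,10,1] → █
    (1,6)@(3, 13): e=[43,-2,27] → ·
    (2,6)@(5, 13): e=[29,-14,53] → ·
  covered (9 px):
    · · · · · · · ·
    · · · · · · · ·
    · · █ · · · · ·
    · · █ █ · · · ·
    · █ █ █ · · · ·
    · █ █ · · · · ·
    █ · · · · · · ·
    · · · · · · · ·
    · · · · · · · ·
    · · · · · · · ·
T1:
  2·area = 18
  edge (12, 6)→(15, 16): d=(3,10) right/bottom  bias=-1
  edge (15, 16)→(12, 12): d=(-3,-4) top-left  bias=+0
  edge (12, 12)→(12, 6): d=(0,-6) top-left  bias=+0
    (6,5)@(13, 11): e=[5,7,6] → █
    (7,5)@(15, 11): e=[-15,15,18] → ·
    (6,6)@(13, 13): e=[11,1,6] → █
    (7,6)@(15, 13): e=[-9,9,18] → ·
    (6,7)@(13, 15): e=[17,-5,6] → ·
  covered (2 px):
    · · · · · · · ·
    · · · · · · · ·
    · · · · · · · ·
    · · · · · · · ·
    · · · · · · · ·
    · · · · · · █ ·
    · · · · · · █ ·
    · · · · · · · ·
    · · · · · · · ·
    · · · · · · · ·
T2:
  2·area = 24
  edge (10, 0)→(10, 4): d=(0,4) right/bottom  bias=-1
  edge (10, 4)→(4, 0): d=(-6,-4) top-left  bias=+0
  edge (4, 0)→(10, 0): d=(6,0) top-left  bias=+0
    (3,0)@(7, 1): e=[12,6,6] → █
    (4,0)@(9, 1): e=[4,14,6] → █
    (5,0)@(11, 1): e=[-4,22,6] → ·
    (3,1)@(7, 3): e=[12,-6,18] → ·
    (4,1)@(9, 3): e=[4,2,18] → █
    (5,1)@(11, 3): e=[-4,10,18] → ·
    (4,2)@(9, 5): e=[4,-10,30] → ·
  covered (3 px):
    · · · █ █ · · ·
    · · · · █ · · ·
    · · · · · · · ·
    · · · · · · · ·
    · · · · · · · ·
    · · · · · · · ·
    · · · · · · · ·
    · · · · · · · ·
    · · · · · · · ·
    · · · · · · · ·
T3:
  2·area = 20  (B↔C swapped to make it positive)
  edge (2, 14)→(4, 6): d=(2,-8) top-left  bias=+0
  edge (4, 6)→(7, 4): d=(3,-2) top-left  bias=+0
  edge (7, 4)→(2, 14): d=(-5,10) right/bottom  bias=-1
    (2,3)@(5, 7): e=[10,5,5] → █
    (3,3)@(7, 7): e=[26,9,-15] → ·
    (2,4)@(5, 9): e=[14,11,-5] → ·
    (1,5)@(3, 11): e=[2,13,5] → █
    (2,5)@(5, 11): e=[18,17,-15] → ·
    (1,6)@(3, 13): e=[6,19,-5] → ·
  covered (2 px):
    · · · · · · · ·
    · · · · · · · ·
    · · · · · · · ·
    · · █ · · · · ·
    · · · · · · · ·
    · █ · · · · · ·
    · · · · · · · ·
    · · · · · · · ·
    · · · · · · · ·
    · · · · · · · ·

Z-buffer (winner per pixel, '.' = empty):
  . . . 2 2 . . .
  . . . . 2 . . .
  . . 0 . . . . .
  . . 3 0 . . . .
  . 0 0 0 . . . .
  . 3 0 . . . 1 .
  0 . . . . . 1 .
  . . . . . . . .
  . . . . . . . .
  . . . . . . . .

Result: 0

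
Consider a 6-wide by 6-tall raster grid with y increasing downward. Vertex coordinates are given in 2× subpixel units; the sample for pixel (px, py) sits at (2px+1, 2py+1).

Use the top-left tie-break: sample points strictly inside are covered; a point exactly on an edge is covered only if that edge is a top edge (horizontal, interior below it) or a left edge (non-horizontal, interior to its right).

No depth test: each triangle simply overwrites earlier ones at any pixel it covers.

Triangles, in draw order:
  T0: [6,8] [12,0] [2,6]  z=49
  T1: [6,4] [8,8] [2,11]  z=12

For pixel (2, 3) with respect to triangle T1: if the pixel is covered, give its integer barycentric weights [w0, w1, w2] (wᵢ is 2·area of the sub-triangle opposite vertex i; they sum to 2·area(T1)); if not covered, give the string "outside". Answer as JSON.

T0:
  2·area = 44  (B↔C swapped to make it positive)
  edge (6, 8)→(2, 6): d=(-4,-2) top-left  bias=+0
  edge (2, 6)→(12, 0): d=(10,-6) top-left  bias=+0
  edge (12, 0)→(6, 8): d=(-6,8) right/bottom  bias=-1
    (5,0)@(11, 1): e=[38,4,2] → #
    (3,1)@(7, 3): e=[22,0,22] → #  [on edge]
    (4,1)@(9, 3): e=[26,12,6] → #
    (5,1)@(11, 3): e=[30,24,-10] → ·
    (2,2)@(5, 5): e=[10,8,26] → #
    (4,2)@(9, 5): e=[18,32,-6] → ·
    (2,3)@(5, 7): e=[2,28,14] → #
    (3,3)@(7, 7): e=[6,40,-2] → ·
    (2,4)@(5, 9): e=[-6,48,2] → ·
  covered (6 px):
    · · · · · #
    · · · # # ·
    · · # # · ·
    · · # · · ·
    · · · · · ·
    · · · · · ·
T1:
  2·area = 30
  edge (6, 4)→(8, 8): d=(2,4) right/bottom  bias=-1
  edge (8, 8)→(2, 11): d=(-6,3) right/bottom  bias=-1
  edge (2, 11)→(6, 4): d=(4,-7) top-left  bias=+0
    (2,3)@(5, 7): e=[10,15,5] → #
    (3,3)@(7, 7): e=[2,9,19] → #
    (4,3)@(9, 7): e=[-6,3,33] → ·
    (2,4)@(5, 9): e=[14,3,13] → #
    (3,4)@(7, 9): e=[6,-3,27] → ·
    (2,5)@(5, 11): e=[18,-9,21] → ·
  covered (3 px):
    · · · · · ·
    · · · · · ·
    · · · · · ·
    · · # # · ·
    · · # · · ·
    · · · · · ·

Result: [15,5,10]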